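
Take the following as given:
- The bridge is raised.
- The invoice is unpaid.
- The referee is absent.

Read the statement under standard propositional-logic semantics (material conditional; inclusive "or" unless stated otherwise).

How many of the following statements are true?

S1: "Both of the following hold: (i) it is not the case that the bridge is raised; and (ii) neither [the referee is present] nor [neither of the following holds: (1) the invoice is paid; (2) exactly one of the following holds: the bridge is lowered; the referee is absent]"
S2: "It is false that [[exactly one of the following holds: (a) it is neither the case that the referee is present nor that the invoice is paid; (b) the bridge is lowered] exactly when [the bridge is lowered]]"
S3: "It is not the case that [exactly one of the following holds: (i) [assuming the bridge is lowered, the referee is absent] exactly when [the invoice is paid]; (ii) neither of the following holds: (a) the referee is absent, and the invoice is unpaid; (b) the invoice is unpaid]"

2

Let P = "the bridge is raised" (T), R = "the referee is present" (F), Q = "the invoice is paid" (F).

S1: Parsed as ¬P ∧ (R ↓ (Q ↓ (¬P ⊕ ¬R)))

¬P = ¬T = F
¬P = ¬T = F
¬R = ¬F = T
¬P ⊕ ¬R = F ⊕ T = T
Q ↓ (¬P ⊕ ¬R) = F ↓ T = F
R ↓ (Q ↓ (¬P ⊕ ¬R)) = F ↓ F = T
¬P ∧ (R ↓ (Q ↓ (¬P ⊕ ¬R))) = F ∧ T = F
Hence S1 is false.

S2: In symbols: ¬(((R ↓ Q) ⊕ ¬P) ↔ ¬P)

R ↓ Q = F ↓ F = T
¬P = ¬T = F
(R ↓ Q) ⊕ ¬P = T ⊕ F = T
¬P = ¬T = F
((R ↓ Q) ⊕ ¬P) ↔ ¬P = T ↔ F = F
¬(((R ↓ Q) ⊕ ¬P) ↔ ¬P) = ¬F = T
So S2 is true.

S3: In symbols: ¬(((¬P → ¬R) ↔ Q) ⊕ ((¬R ∧ ¬Q) ↓ ¬Q))

¬P = ¬T = F
¬R = ¬F = T
¬P → ¬R = F → T = T
(¬P → ¬R) ↔ Q = T ↔ F = F
¬R = ¬F = T
¬Q = ¬F = T
¬R ∧ ¬Q = T ∧ T = T
¬Q = ¬F = T
(¬R ∧ ¬Q) ↓ ¬Q = T ↓ T = F
((¬P → ¬R) ↔ Q) ⊕ ((¬R ∧ ¬Q) ↓ ¬Q) = F ⊕ F = F
¬(((¬P → ¬R) ↔ Q) ⊕ ((¬R ∧ ¬Q) ↓ ¬Q)) = ¬F = T
Thus S3 is true.

True statements: 2.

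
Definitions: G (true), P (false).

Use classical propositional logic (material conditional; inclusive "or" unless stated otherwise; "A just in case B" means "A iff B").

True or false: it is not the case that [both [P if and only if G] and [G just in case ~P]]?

Values: P=False, G=True.
Parsed as not ((P iff G) and (G iff not P))

P iff G = False iff True = False
not P = not False = True
G iff not P = True iff True = True
(P iff G) and (G iff not P) = False and True = False
not ((P iff G) and (G iff not P)) = not False = True

true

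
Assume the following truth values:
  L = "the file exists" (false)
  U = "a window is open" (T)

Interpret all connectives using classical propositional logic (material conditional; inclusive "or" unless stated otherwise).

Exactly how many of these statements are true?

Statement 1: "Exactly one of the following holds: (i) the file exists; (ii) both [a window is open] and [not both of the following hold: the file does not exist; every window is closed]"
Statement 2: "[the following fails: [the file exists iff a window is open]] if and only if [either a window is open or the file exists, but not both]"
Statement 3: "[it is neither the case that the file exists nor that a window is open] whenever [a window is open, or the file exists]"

2

Statement 1: Parsed as L xor (U and (not L nand not U))

not L = not False = True
not U = not True = False
not L nand not U = True nand False = True
U and (not L nand not U) = True and True = True
L xor (U and (not L nand not U)) = False xor True = True
Hence Statement 1 is true.

Statement 2: In symbols: not (L iff U) iff (U xor L)

L iff U = False iff True = False
not (L iff U) = not False = True
U xor L = True xor False = True
not (L iff U) iff (U xor L) = True iff True = True
So Statement 2 is true.

Statement 3: Formalization: (U or L) -> (L nor U)

U or L = True or False = True
L nor U = False nor True = False
(U or L) -> (L nor U) = True -> False = False
Thus Statement 3 is false.

2 of the 3 statements are true (Statement 1, Statement 2).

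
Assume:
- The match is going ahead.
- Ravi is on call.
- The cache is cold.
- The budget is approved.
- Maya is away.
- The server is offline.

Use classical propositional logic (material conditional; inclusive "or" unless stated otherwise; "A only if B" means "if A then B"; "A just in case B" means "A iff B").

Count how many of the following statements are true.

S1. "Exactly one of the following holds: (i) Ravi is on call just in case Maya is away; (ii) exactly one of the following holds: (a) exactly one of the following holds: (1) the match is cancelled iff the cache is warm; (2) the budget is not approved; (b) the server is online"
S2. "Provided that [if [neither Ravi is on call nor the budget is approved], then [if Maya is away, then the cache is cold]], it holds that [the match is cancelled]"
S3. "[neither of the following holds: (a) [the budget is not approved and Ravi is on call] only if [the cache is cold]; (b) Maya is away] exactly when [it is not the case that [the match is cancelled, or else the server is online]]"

0

Let Q = "Ravi is on call" (T), U = "Maya is at home" (F), P = "the match is cancelled" (F), R = "the cache is warm" (F), S = "the budget is approved" (T), V = "the server is online" (F).

S1: Formalization: (Q <-> ~U) xor (((P <-> R) xor ~S) xor V)

~U = ~F = T
Q <-> ~U = T <-> T = T
P <-> R = F <-> F = T
~S = ~T = F
(P <-> R) xor ~S = T xor F = T
((P <-> R) xor ~S) xor V = T xor F = T
(Q <-> ~U) xor (((P <-> R) xor ~S) xor V) = T xor T = F
So S1 is false.

S2: This is ((Q nor S) -> (~U -> ~R)) -> P.

Q nor S = T nor T = F
~U = ~F = T
~R = ~F = T
~U -> ~R = T -> T = T
(Q nor S) -> (~U -> ~R) = F -> T = T
((Q nor S) -> (~U -> ~R)) -> P = T -> F = F
Thus S2 is false.

S3: In symbols: (((~S & Q) -> ~R) nor ~U) <-> ~(P | V)

~S = ~T = F
~S & Q = F & T = F
~R = ~F = T
(~S & Q) -> ~R = F -> T = T
~U = ~F = T
((~S & Q) -> ~R) nor ~U = T nor T = F
P | V = F | F = F
~(P | V) = ~F = T
(((~S & Q) -> ~R) nor ~U) <-> ~(P | V) = F <-> T = F
So S3 is false.

True statements: 0 (none).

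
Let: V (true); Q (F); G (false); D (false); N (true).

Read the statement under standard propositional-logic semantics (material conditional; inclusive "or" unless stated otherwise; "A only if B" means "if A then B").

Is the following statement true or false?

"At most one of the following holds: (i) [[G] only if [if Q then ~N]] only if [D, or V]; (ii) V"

False

Values: G=F, Q=F, N=T, D=F, V=T.
This is ((G → (Q → ¬N)) → (D ∨ V)) ↑ V.

¬N = ¬T = F
Q → ¬N = F → F = T
G → (Q → ¬N) = F → T = T
D ∨ V = F ∨ T = T
(G → (Q → ¬N)) → (D ∨ V) = T → T = T
((G → (Q → ¬N)) → (D ∨ V)) ↑ V = T ↑ T = F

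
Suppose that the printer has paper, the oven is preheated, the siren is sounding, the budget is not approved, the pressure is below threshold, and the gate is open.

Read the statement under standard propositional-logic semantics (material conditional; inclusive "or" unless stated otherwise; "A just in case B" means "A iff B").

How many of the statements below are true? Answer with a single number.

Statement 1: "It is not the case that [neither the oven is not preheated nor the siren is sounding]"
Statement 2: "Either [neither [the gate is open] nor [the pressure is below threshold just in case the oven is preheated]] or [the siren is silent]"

Let Q = "the oven is preheated" (True), R = "the siren is sounding" (True), V = "the gate is open" (True), U = "the pressure is above threshold" (False).

Statement 1: This is not (not Q nor R).

not Q = not True = False
not Q nor R = False nor True = False
not (not Q nor R) = not False = True
So Statement 1 is true.

Statement 2: Parsed as (V nor (not U iff Q)) or not R

not U = not False = True
not U iff Q = True iff True = True
V nor (not U iff Q) = True nor True = False
not R = not True = False
(V nor (not U iff Q)) or not R = False or False = False
Hence Statement 2 is false.

1 of the 2 statements is true (Statement 1).

1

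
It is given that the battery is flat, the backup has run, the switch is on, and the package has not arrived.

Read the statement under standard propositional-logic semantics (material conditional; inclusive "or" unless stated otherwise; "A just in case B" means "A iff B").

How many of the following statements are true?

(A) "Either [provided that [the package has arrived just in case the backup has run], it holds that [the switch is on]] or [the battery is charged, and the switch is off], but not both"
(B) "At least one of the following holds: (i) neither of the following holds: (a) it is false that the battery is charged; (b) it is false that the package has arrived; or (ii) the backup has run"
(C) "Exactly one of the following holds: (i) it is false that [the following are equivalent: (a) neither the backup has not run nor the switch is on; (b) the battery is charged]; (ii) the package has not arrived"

3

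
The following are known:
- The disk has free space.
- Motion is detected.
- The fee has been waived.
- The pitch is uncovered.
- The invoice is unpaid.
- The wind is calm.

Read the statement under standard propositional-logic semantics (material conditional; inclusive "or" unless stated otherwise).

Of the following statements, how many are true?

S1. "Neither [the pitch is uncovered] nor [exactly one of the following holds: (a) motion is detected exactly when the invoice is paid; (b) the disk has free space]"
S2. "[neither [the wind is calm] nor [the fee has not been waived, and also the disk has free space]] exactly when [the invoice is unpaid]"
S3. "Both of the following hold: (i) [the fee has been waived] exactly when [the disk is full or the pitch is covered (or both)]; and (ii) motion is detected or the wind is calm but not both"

0

Let H = "the pitch is covered" (F), S = "motion is detected" (T), V = "the invoice is paid" (F), P = "the disk is full" (F), G = "the wind is strong" (F), L = "the fee has been waived" (T).

S1: This is ¬H ↓ ((S ↔ V) ⊕ ¬P).

¬H = ¬F = T
S ↔ V = T ↔ F = F
¬P = ¬F = T
(S ↔ V) ⊕ ¬P = F ⊕ T = T
¬H ↓ ((S ↔ V) ⊕ ¬P) = T ↓ T = F
Hence S1 is false.

S2: This is (¬G ↓ (¬L ∧ ¬P)) ↔ ¬V.

¬G = ¬F = T
¬L = ¬T = F
¬P = ¬F = T
¬L ∧ ¬P = F ∧ T = F
¬G ↓ (¬L ∧ ¬P) = T ↓ F = F
¬V = ¬F = T
(¬G ↓ (¬L ∧ ¬P)) ↔ ¬V = F ↔ T = F
Thus S2 is false.

S3: Formalization: (L ↔ (P ∨ H)) ∧ (S ⊕ ¬G)

P ∨ H = F ∨ F = F
L ↔ (P ∨ H) = T ↔ F = F
¬G = ¬F = T
S ⊕ ¬G = T ⊕ T = F
(L ↔ (P ∨ H)) ∧ (S ⊕ ¬G) = F ∧ F = F
Thus S3 is false.

True statements: 0 (none).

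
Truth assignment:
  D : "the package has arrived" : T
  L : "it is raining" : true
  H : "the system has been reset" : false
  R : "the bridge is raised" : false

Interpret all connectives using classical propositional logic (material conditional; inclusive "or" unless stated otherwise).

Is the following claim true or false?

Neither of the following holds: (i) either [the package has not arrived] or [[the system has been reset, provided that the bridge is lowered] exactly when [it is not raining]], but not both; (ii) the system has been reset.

false

This is (~D xor ((~R -> H) <-> ~L)) nor H.

~D = ~T = F
~R = ~F = T
~R -> H = T -> F = F
~L = ~T = F
(~R -> H) <-> ~L = F <-> F = T
~D xor ((~R -> H) <-> ~L) = F xor T = T
(~D xor ((~R -> H) <-> ~L)) nor H = T nor F = F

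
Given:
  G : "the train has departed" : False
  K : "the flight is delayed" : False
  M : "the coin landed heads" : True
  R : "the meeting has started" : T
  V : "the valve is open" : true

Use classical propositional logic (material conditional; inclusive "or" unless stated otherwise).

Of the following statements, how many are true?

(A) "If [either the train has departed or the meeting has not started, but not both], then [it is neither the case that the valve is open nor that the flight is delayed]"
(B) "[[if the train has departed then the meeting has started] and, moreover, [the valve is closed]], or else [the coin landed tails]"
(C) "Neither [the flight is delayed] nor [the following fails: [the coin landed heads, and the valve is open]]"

2

(A): Parsed as (G xor not R) -> (V nor K)

not R = not True = False
G xor not R = False xor False = False
V nor K = True nor False = False
(G xor not R) -> (V nor K) = False -> False = True
Thus (A) is true.

(B): Formalization: ((G -> R) and not V) or not M

G -> R = False -> True = True
not V = not True = False
(G -> R) and not V = True and False = False
not M = not True = False
((G -> R) and not V) or not M = False or False = False
So (B) is false.

(C): This is K nor not (M and V).

M and V = True and True = True
not (M and V) = not True = False
K nor not (M and V) = False nor False = True
So (C) is true.

True statements: 2 ((A), (C)).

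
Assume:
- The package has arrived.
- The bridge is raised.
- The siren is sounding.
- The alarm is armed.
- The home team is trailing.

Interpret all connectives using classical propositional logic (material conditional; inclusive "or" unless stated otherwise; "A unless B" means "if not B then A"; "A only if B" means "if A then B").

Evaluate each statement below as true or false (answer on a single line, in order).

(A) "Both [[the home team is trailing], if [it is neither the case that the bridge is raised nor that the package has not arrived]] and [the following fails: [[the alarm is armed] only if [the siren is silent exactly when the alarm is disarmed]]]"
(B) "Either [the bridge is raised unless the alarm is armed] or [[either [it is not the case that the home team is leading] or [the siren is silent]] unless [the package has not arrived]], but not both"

Let D = "the bridge is raised" (True), G = "the package has arrived" (True), R = "the home team is leading" (False), L = "the alarm is armed" (True), P = "the siren is sounding" (True).

(A): Formalization: ((D nor not G) -> not R) and not (L -> (not P iff not L))

not G = not True = False
D nor not G = True nor False = False
not R = not False = True
(D nor not G) -> not R = False -> True = True
not P = not True = False
not L = not True = False
not P iff not L = False iff False = True
L -> (not P iff not L) = True -> True = True
not (L -> (not P iff not L)) = not True = False
((D nor not G) -> not R) and not (L -> (not P iff not L)) = True and False = False
So (A) is false.

(B): Formalization: (D or L) xor ((not R or not P) or not G)

D or L = True or True = True
not R = not False = True
not P = not True = False
not R or not P = True or False = True
not G = not True = False
(not R or not P) or not G = True or False = True
(D or L) xor ((not R or not P) or not G) = True xor True = False
Hence (B) is false.

(A) F, (B) F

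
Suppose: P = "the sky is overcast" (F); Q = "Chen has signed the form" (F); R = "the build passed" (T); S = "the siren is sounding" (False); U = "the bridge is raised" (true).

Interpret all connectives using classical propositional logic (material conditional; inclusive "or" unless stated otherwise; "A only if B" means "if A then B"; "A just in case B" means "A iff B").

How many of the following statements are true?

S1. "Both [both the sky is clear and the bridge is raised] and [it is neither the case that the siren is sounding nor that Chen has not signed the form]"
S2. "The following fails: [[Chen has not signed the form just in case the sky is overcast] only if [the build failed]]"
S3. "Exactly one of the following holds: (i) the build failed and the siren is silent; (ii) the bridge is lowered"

S1: Formalization: (¬P ∧ U) ∧ (S ↓ ¬Q)

¬P = ¬F = T
¬P ∧ U = T ∧ T = T
¬Q = ¬F = T
S ↓ ¬Q = F ↓ T = F
(¬P ∧ U) ∧ (S ↓ ¬Q) = T ∧ F = F
So S1 is false.

S2: Parsed as ¬((¬Q ↔ P) → ¬R)

¬Q = ¬F = T
¬Q ↔ P = T ↔ F = F
¬R = ¬T = F
(¬Q ↔ P) → ¬R = F → F = T
¬((¬Q ↔ P) → ¬R) = ¬T = F
Hence S2 is false.

S3: In symbols: (¬R ∧ ¬S) ⊕ ¬U

¬R = ¬T = F
¬S = ¬F = T
¬R ∧ ¬S = F ∧ T = F
¬U = ¬T = F
(¬R ∧ ¬S) ⊕ ¬U = F ⊕ F = F
Hence S3 is false.

Count: 0.

0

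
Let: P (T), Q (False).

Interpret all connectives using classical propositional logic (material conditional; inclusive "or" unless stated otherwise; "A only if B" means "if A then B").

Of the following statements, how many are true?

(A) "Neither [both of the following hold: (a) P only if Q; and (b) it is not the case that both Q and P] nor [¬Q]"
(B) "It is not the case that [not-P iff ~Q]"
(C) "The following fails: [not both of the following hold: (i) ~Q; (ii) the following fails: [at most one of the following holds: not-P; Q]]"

1

(A): Parsed as ((P -> Q) and (Q nand P)) nor not Q

P -> Q = True -> False = False
Q nand P = False nand True = True
(P -> Q) and (Q nand P) = False and True = False
not Q = not False = True
((P -> Q) and (Q nand P)) nor not Q = False nor True = False
Hence (A) is false.

(B): Formalization: not (not P iff not Q)

not P = not True = False
not Q = not False = True
not P iff not Q = False iff True = False
not (not P iff not Q) = not False = True
Hence (B) is true.

(C): In symbols: not (not Q nand not (not P nand Q))

not Q = not False = True
not P = not True = False
not P nand Q = False nand False = True
not (not P nand Q) = not True = False
not Q nand not (not P nand Q) = True nand False = True
not (not Q nand not (not P nand Q)) = not True = False
Hence (C) is false.

True statements: 1 ((B)).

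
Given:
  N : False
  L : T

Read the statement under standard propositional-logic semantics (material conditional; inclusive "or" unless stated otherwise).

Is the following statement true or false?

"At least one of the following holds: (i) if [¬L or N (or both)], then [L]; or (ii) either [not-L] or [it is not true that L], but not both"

This is ((not L or N) -> L) or (not L xor not L).

not L = not True = False
not L or N = False or False = False
(not L or N) -> L = False -> True = True
not L = not True = False
not L = not True = False
not L xor not L = False xor False = False
((not L or N) -> L) or (not L xor not L) = True or False = True

True.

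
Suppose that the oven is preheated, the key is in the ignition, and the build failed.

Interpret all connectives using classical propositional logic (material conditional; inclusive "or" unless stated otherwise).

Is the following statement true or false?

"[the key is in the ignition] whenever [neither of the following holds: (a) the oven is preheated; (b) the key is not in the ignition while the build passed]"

Let P = "the oven is preheated" (True), Q = "the key is in the ignition" (True), R = "the build passed" (False).
Formalization: (P nor (not Q and R)) -> Q

not Q = not True = False
not Q and R = False and False = False
P nor (not Q and R) = True nor False = False
(P nor (not Q and R)) -> Q = False -> True = True

True.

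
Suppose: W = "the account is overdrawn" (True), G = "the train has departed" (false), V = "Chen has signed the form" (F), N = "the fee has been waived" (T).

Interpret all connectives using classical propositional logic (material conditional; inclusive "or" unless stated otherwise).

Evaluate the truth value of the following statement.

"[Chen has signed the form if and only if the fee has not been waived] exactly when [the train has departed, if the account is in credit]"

True

Values: V=False, N=True, W=True, G=False.
Formalization: (V iff not N) iff (not W -> G)

not N = not True = False
V iff not N = False iff False = True
not W = not True = False
not W -> G = False -> False = True
(V iff not N) iff (not W -> G) = True iff True = True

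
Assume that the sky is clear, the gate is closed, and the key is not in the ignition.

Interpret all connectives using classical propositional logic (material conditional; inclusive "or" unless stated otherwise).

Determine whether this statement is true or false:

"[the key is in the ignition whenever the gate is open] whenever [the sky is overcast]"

true

Let P = "the sky is overcast" (False), Q = "the gate is open" (False), R = "the key is in the ignition" (False).
Parsed as P -> (Q -> R)

Q -> R = False -> False = True
P -> (Q -> R) = False -> True = True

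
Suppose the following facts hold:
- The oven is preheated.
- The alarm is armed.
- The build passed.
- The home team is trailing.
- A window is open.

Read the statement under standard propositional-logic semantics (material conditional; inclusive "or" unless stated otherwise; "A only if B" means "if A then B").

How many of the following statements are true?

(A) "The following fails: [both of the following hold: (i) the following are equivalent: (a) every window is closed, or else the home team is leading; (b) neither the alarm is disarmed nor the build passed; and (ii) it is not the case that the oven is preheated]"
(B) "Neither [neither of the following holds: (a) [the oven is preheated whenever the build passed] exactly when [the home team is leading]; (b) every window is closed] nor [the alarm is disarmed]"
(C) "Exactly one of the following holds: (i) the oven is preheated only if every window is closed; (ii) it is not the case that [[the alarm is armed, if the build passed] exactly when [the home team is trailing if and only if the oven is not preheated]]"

2

Let U = "a window is open" (T), S = "the home team is leading" (F), Q = "the alarm is armed" (T), R = "the build passed" (T), P = "the oven is preheated" (T).

(A): In symbols: ~(((~U | S) <-> (~Q nor R)) & ~P)

~U = ~T = F
~U | S = F | F = F
~Q = ~T = F
~Q nor R = F nor T = F
(~U | S) <-> (~Q nor R) = F <-> F = T
~P = ~T = F
((~U | S) <-> (~Q nor R)) & ~P = T & F = F
~(((~U | S) <-> (~Q nor R)) & ~P) = ~F = T
Thus (A) is true.

(B): Formalization: (((R -> P) <-> S) nor ~U) nor ~Q

R -> P = T -> T = T
(R -> P) <-> S = T <-> F = F
~U = ~T = F
((R -> P) <-> S) nor ~U = F nor F = T
~Q = ~T = F
(((R -> P) <-> S) nor ~U) nor ~Q = T nor F = F
So (B) is false.

(C): In symbols: (P -> ~U) xor ~((R -> Q) <-> (~S <-> ~P))

~U = ~T = F
P -> ~U = T -> F = F
R -> Q = T -> T = T
~S = ~F = T
~P = ~T = F
~S <-> ~P = T <-> F = F
(R -> Q) <-> (~S <-> ~P) = T <-> F = F
~((R -> Q) <-> (~S <-> ~P)) = ~F = T
(P -> ~U) xor ~((R -> Q) <-> (~S <-> ~P)) = F xor T = T
Hence (C) is true.

Count: 2.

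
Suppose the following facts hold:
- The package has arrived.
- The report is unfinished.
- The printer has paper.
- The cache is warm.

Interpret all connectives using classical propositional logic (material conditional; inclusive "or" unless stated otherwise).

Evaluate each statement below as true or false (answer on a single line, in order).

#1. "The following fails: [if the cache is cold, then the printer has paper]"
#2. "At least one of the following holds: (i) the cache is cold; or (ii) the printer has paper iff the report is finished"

Let S = "the cache is warm" (T), R = "the printer has paper" (T), Q = "the report is finished" (F).

#1: This is ¬(¬S → R).

¬S = ¬T = F
¬S → R = F → T = T
¬(¬S → R) = ¬T = F
Thus #1 is false.

#2: This is ¬S ∨ (R ↔ Q).

¬S = ¬T = F
R ↔ Q = T ↔ F = F
¬S ∨ (R ↔ Q) = F ∨ F = F
Hence #2 is false.

#1 False; #2 False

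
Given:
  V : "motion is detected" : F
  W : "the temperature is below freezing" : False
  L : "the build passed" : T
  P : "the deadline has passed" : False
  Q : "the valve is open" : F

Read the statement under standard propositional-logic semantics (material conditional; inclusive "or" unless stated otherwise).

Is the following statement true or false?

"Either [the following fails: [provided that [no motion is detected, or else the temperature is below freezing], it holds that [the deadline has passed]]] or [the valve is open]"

Values: V=F, W=F, P=F, Q=F.
Formalization: ~((~V | W) -> P) | Q

~V = ~F = T
~V | W = T | F = T
(~V | W) -> P = T -> F = F
~((~V | W) -> P) = ~F = T
~((~V | W) -> P) | Q = T | F = T

true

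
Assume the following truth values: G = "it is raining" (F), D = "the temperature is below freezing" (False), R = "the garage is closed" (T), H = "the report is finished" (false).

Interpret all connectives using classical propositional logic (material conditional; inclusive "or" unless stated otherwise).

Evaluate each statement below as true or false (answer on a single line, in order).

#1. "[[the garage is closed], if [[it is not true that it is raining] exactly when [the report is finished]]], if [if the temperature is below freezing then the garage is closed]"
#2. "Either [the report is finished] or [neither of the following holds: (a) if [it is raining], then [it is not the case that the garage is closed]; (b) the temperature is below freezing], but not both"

#1 T; #2 F

#1: This is (D → R) → ((¬G ↔ H) → R).

D → R = F → T = T
¬G = ¬F = T
¬G ↔ H = T ↔ F = F
(¬G ↔ H) → R = F → T = T
(D → R) → ((¬G ↔ H) → R) = T → T = T
Thus #1 is true.

#2: Formalization: H ⊕ ((G → ¬R) ↓ D)

¬R = ¬T = F
G → ¬R = F → F = T
(G → ¬R) ↓ D = T ↓ F = F
H ⊕ ((G → ¬R) ↓ D) = F ⊕ F = F
So #2 is false.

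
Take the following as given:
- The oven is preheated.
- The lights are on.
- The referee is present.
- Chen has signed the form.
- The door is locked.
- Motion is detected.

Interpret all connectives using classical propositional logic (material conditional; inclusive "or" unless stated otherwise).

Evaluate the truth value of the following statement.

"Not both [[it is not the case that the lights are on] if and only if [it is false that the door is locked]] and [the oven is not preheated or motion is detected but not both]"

Let Q = "the lights are on" (True), U = "the door is locked" (True), P = "the oven is preheated" (True), V = "motion is detected" (True).
Parsed as (not Q iff not U) nand (not P xor V)

not Q = not True = False
not U = not True = False
not Q iff not U = False iff False = True
not P = not True = False
not P xor V = False xor True = True
(not Q iff not U) nand (not P xor V) = True nand True = False

false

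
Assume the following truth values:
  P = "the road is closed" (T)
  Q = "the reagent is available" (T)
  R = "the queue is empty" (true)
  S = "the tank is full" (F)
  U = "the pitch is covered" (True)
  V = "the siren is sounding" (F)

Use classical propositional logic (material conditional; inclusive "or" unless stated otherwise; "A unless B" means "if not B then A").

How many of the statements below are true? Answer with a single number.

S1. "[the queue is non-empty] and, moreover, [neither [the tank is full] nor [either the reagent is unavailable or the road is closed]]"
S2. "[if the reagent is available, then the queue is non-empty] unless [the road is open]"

0

S1: Parsed as ~R & (S nor (~Q | P))

~R = ~T = F
~Q = ~T = F
~Q | P = F | T = T
S nor (~Q | P) = F nor T = F
~R & (S nor (~Q | P)) = F & F = F
So S1 is false.

S2: This is (Q -> ~R) | ~P.

~R = ~T = F
Q -> ~R = T -> F = F
~P = ~T = F
(Q -> ~R) | ~P = F | F = F
Thus S2 is false.

True statements: 0 (none).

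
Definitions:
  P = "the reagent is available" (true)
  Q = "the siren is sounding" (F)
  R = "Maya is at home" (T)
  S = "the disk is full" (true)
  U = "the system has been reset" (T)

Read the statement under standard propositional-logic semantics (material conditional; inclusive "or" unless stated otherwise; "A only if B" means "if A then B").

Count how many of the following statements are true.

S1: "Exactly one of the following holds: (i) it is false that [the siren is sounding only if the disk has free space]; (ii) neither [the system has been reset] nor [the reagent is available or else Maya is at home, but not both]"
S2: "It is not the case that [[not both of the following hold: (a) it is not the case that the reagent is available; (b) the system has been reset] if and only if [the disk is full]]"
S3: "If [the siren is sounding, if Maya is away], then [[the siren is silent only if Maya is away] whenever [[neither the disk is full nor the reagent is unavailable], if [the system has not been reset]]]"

0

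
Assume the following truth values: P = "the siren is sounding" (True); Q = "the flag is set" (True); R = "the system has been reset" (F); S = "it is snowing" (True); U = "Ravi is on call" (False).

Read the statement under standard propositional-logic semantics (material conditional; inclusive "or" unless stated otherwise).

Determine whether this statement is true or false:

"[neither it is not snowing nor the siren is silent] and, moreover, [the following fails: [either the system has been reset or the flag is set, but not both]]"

The statement is false.

In symbols: (~S nor ~P) & ~(R xor Q)

~S = ~T = F
~P = ~T = F
~S nor ~P = F nor F = T
R xor Q = F xor T = T
~(R xor Q) = ~T = F
(~S nor ~P) & ~(R xor Q) = T & F = F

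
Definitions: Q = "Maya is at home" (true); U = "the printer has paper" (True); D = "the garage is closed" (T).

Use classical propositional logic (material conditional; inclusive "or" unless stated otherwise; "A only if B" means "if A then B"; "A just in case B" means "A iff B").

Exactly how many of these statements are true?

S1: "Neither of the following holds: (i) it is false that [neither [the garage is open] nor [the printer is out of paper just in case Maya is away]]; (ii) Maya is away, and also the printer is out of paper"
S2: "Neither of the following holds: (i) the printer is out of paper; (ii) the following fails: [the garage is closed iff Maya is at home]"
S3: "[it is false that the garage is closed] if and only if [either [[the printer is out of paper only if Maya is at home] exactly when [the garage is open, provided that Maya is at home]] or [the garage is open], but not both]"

S1: In symbols: not (not D nor (not U iff not Q)) nor (not Q and not U)

not D = not True = False
not U = not True = False
not Q = not True = False
not U iff not Q = False iff False = True
not D nor (not U iff not Q) = False nor True = False
not (not D nor (not U iff not Q)) = not False = True
not Q = not True = False
not U = not True = False
not Q and not U = False and False = False
not (not D nor (not U iff not Q)) nor (not Q and not U) = True nor False = False
So S1 is false.

S2: Formalization: not U nor not (D iff Q)

not U = not True = False
D iff Q = True iff True = True
not (D iff Q) = not True = False
not U nor not (D iff Q) = False nor False = True
So S2 is true.

S3: Parsed as not D iff (((not U -> Q) iff (Q -> not D)) xor not D)

not D = not True = False
not U = not True = False
not U -> Q = False -> True = True
not D = not True = False
Q -> not D = True -> False = False
(not U -> Q) iff (Q -> not D) = True iff False = False
not D = not True = False
((not U -> Q) iff (Q -> not D)) xor not D = False xor False = False
not D iff (((not U -> Q) iff (Q -> not D)) xor not D) = False iff False = True
Thus S3 is true.

Count: 2.

2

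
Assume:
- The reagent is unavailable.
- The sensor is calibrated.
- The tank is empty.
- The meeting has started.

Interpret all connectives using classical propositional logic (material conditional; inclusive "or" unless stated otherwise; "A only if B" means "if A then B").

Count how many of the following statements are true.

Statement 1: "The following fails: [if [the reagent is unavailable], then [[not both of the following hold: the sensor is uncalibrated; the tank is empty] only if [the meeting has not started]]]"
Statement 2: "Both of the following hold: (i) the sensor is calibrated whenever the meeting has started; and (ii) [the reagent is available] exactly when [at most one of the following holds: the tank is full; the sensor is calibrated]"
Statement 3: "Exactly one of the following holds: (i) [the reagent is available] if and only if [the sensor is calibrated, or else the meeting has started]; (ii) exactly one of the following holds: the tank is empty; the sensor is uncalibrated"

Let Q = "the reagent is available" (False), G = "the sensor is calibrated" (True), V = "the tank is full" (False), W = "the meeting has started" (True).

Statement 1: Parsed as not (not Q -> ((not G nand not V) -> not W))

not Q = not False = True
not G = not True = False
not V = not False = True
not G nand not V = False nand True = True
not W = not True = False
(not G nand not V) -> not W = True -> False = False
not Q -> ((not G nand not V) -> not W) = True -> False = False
not (not Q -> ((not G nand not V) -> not W)) = not False = True
Hence Statement 1 is true.

Statement 2: Formalization: (W -> G) and (Q iff (V nand G))

W -> G = True -> True = True
V nand G = False nand True = True
Q iff (V nand G) = False iff True = False
(W -> G) and (Q iff (V nand G)) = True and False = False
Thus Statement 2 is false.

Statement 3: Parsed as (Q iff (G or W)) xor (not V xor not G)

G or W = True or True = True
Q iff (G or W) = False iff True = False
not V = not False = True
not G = not True = False
not V xor not G = True xor False = True
(Q iff (G or W)) xor (not V xor not G) = False xor True = True
Thus Statement 3 is true.

True statements: 2 (Statement 1, Statement 3).

2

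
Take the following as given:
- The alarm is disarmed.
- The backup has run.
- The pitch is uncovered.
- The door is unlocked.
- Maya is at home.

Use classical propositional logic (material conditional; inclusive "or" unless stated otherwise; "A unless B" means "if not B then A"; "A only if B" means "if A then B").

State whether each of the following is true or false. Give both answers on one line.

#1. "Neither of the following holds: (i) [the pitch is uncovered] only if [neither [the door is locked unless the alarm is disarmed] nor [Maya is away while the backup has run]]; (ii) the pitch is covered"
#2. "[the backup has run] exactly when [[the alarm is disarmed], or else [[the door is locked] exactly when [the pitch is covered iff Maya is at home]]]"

#1 T / #2 T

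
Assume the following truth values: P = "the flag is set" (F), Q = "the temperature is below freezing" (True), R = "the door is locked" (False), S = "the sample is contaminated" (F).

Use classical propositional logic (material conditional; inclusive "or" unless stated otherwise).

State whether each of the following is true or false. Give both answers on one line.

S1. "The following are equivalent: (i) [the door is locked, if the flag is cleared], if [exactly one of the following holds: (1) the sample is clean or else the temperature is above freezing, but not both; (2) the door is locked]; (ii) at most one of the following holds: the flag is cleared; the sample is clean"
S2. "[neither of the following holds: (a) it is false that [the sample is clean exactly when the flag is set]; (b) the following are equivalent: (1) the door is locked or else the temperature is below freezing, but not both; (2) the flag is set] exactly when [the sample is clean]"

S1 true; S2 false

S1: Parsed as (((not S xor not Q) xor R) -> (not P -> R)) iff (not P nand not S)

not S = not False = True
not Q = not True = False
not S xor not Q = True xor False = True
(not S xor not Q) xor R = True xor False = True
not P = not False = True
not P -> R = True -> False = False
((not S xor not Q) xor R) -> (not P -> R) = True -> False = False
not P = not False = True
not S = not False = True
not P nand not S = True nand True = False
(((not S xor not Q) xor R) -> (not P -> R)) iff (not P nand not S) = False iff False = True
So S1 is true.

S2: This is (not (not S iff P) nor ((R xor Q) iff P)) iff not S.

not S = not False = True
not S iff P = True iff False = False
not (not S iff P) = not False = True
R xor Q = False xor True = True
(R xor Q) iff P = True iff False = False
not (not S iff P) nor ((R xor Q) iff P) = True nor False = False
not S = not False = True
(not (not S iff P) nor ((R xor Q) iff P)) iff not S = False iff True = False
So S2 is false.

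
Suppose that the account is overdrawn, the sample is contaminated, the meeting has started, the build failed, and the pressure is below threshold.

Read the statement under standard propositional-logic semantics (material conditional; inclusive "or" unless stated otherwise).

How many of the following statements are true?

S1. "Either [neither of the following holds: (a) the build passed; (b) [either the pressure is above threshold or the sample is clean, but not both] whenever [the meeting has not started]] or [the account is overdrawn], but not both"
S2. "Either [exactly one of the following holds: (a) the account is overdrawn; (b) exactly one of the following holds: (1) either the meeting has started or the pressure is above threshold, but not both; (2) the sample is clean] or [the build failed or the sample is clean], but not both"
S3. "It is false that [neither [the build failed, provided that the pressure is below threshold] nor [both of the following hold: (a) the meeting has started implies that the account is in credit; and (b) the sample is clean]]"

3

Let S = "the build passed" (F), R = "the meeting has started" (T), U = "the pressure is above threshold" (F), Q = "the sample is contaminated" (T), P = "the account is overdrawn" (T).

S1: This is (S ↓ (¬R → (U ⊕ ¬Q))) ⊕ P.

¬R = ¬T = F
¬Q = ¬T = F
U ⊕ ¬Q = F ⊕ F = F
¬R → (U ⊕ ¬Q) = F → F = T
S ↓ (¬R → (U ⊕ ¬Q)) = F ↓ T = F
(S ↓ (¬R → (U ⊕ ¬Q))) ⊕ P = F ⊕ T = T
Thus S1 is true.

S2: Formalization: (P ⊕ ((R ⊕ U) ⊕ ¬Q)) ⊕ (¬S ∨ ¬Q)

R ⊕ U = T ⊕ F = T
¬Q = ¬T = F
(R ⊕ U) ⊕ ¬Q = T ⊕ F = T
P ⊕ ((R ⊕ U) ⊕ ¬Q) = T ⊕ T = F
¬S = ¬F = T
¬Q = ¬T = F
¬S ∨ ¬Q = T ∨ F = T
(P ⊕ ((R ⊕ U) ⊕ ¬Q)) ⊕ (¬S ∨ ¬Q) = F ⊕ T = T
Hence S2 is true.

S3: Formalization: ¬((¬U → ¬S) ↓ ((R → ¬P) ∧ ¬Q))

¬U = ¬F = T
¬S = ¬F = T
¬U → ¬S = T → T = T
¬P = ¬T = F
R → ¬P = T → F = F
¬Q = ¬T = F
(R → ¬P) ∧ ¬Q = F ∧ F = F
(¬U → ¬S) ↓ ((R → ¬P) ∧ ¬Q) = T ↓ F = F
¬((¬U → ¬S) ↓ ((R → ¬P) ∧ ¬Q)) = ¬F = T
Hence S3 is true.

Count: 3.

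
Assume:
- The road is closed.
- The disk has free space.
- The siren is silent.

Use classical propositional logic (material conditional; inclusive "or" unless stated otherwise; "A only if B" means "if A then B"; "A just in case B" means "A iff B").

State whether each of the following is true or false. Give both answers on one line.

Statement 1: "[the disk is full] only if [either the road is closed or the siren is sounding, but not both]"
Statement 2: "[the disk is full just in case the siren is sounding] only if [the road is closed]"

Statement 1 T, Statement 2 T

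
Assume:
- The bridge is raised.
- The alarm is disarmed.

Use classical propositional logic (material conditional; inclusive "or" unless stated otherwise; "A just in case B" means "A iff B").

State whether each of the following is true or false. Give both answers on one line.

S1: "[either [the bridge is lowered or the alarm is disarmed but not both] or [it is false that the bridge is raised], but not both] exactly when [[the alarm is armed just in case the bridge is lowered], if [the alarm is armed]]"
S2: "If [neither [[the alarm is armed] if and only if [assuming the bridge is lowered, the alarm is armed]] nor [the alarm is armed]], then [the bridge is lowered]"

S1 True / S2 False

Let P = "the bridge is raised" (True), Q = "the alarm is armed" (False).

S1: Formalization: ((not P xor not Q) xor not P) iff (Q -> (Q iff not P))

not P = not True = False
not Q = not False = True
not P xor not Q = False xor True = True
not P = not True = False
(not P xor not Q) xor not P = True xor False = True
not P = not True = False
Q iff not P = False iff False = True
Q -> (Q iff not P) = False -> True = True
((not P xor not Q) xor not P) iff (Q -> (Q iff not P)) = True iff True = True
Thus S1 is true.

S2: Formalization: ((Q iff (not P -> Q)) nor Q) -> not P

not P = not True = False
not P -> Q = False -> False = True
Q iff (not P -> Q) = False iff True = False
(Q iff (not P -> Q)) nor Q = False nor False = True
not P = not True = False
((Q iff (not P -> Q)) nor Q) -> not P = True -> False = False
Hence S2 is false.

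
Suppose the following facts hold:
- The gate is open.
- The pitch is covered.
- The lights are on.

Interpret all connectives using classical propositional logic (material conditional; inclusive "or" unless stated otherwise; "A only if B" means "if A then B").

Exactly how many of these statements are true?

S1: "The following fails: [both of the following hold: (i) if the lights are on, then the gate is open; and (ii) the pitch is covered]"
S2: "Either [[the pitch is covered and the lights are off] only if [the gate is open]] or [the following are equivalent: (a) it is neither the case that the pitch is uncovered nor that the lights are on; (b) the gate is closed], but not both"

0

Let U = "the lights are on" (T), R = "the gate is open" (T), L = "the pitch is covered" (T).

S1: This is ~((U -> R) & L).

U -> R = T -> T = T
(U -> R) & L = T & T = T
~((U -> R) & L) = ~T = F
Hence S1 is false.

S2: In symbols: ((L & ~U) -> R) xor ((~L nor U) <-> ~R)

~U = ~T = F
L & ~U = T & F = F
(L & ~U) -> R = F -> T = T
~L = ~T = F
~L nor U = F nor T = F
~R = ~T = F
(~L nor U) <-> ~R = F <-> F = T
((L & ~U) -> R) xor ((~L nor U) <-> ~R) = T xor T = F
Thus S2 is false.

True statements: 0 (none).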